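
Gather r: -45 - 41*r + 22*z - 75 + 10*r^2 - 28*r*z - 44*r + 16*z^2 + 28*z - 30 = 10*r^2 + r*(-28*z - 85) + 16*z^2 + 50*z - 150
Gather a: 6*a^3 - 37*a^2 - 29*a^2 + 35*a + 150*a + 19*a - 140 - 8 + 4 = 6*a^3 - 66*a^2 + 204*a - 144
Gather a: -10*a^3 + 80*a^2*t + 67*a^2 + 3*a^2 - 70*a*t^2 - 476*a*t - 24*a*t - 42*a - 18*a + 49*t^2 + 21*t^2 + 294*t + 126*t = -10*a^3 + a^2*(80*t + 70) + a*(-70*t^2 - 500*t - 60) + 70*t^2 + 420*t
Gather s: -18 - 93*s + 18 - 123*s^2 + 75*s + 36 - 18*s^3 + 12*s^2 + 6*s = -18*s^3 - 111*s^2 - 12*s + 36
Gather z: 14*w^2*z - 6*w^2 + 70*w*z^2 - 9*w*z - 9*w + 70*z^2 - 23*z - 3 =-6*w^2 - 9*w + z^2*(70*w + 70) + z*(14*w^2 - 9*w - 23) - 3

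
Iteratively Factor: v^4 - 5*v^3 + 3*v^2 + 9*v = (v - 3)*(v^3 - 2*v^2 - 3*v) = (v - 3)^2*(v^2 + v) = (v - 3)^2*(v + 1)*(v)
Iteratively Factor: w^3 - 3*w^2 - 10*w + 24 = (w - 2)*(w^2 - w - 12) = (w - 2)*(w + 3)*(w - 4)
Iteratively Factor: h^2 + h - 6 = (h - 2)*(h + 3)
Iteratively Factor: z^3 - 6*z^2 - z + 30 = (z - 3)*(z^2 - 3*z - 10) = (z - 5)*(z - 3)*(z + 2)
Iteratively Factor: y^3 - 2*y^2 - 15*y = (y + 3)*(y^2 - 5*y) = (y - 5)*(y + 3)*(y)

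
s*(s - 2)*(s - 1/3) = s^3 - 7*s^2/3 + 2*s/3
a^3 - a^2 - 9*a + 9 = (a - 3)*(a - 1)*(a + 3)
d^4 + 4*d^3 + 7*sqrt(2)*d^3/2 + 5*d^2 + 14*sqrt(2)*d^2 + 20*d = d*(d + 4)*(d + sqrt(2))*(d + 5*sqrt(2)/2)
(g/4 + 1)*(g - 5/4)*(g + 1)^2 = g^4/4 + 19*g^3/16 + 3*g^2/8 - 29*g/16 - 5/4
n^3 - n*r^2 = n*(n - r)*(n + r)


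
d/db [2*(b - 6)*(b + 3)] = 4*b - 6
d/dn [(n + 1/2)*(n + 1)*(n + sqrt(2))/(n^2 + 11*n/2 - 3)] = (4*n^4 + 44*n^3 - 5*n^2 + 16*sqrt(2)*n^2 - 28*sqrt(2)*n - 36*n - 29*sqrt(2) - 6)/(4*n^4 + 44*n^3 + 97*n^2 - 132*n + 36)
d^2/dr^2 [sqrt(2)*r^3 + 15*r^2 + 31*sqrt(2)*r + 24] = 6*sqrt(2)*r + 30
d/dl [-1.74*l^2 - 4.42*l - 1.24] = -3.48*l - 4.42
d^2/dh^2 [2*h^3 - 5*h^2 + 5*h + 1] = 12*h - 10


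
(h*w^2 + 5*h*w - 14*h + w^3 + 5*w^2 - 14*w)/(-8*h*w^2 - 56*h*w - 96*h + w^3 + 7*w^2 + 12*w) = (-h*w^2 - 5*h*w + 14*h - w^3 - 5*w^2 + 14*w)/(8*h*w^2 + 56*h*w + 96*h - w^3 - 7*w^2 - 12*w)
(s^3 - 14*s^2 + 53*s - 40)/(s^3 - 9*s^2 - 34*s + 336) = (s^2 - 6*s + 5)/(s^2 - s - 42)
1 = 1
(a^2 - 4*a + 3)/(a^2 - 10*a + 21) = (a - 1)/(a - 7)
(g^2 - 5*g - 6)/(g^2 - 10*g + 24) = (g + 1)/(g - 4)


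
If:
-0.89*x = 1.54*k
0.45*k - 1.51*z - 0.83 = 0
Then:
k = 3.35555555555556*z + 1.84444444444444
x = -5.80624219725343*z - 3.19151061173533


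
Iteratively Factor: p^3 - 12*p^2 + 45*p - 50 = (p - 5)*(p^2 - 7*p + 10) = (p - 5)^2*(p - 2)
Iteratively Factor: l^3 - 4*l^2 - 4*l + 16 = (l + 2)*(l^2 - 6*l + 8) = (l - 4)*(l + 2)*(l - 2)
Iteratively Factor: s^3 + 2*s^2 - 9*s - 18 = (s + 3)*(s^2 - s - 6) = (s + 2)*(s + 3)*(s - 3)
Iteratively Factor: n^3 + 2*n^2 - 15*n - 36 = (n - 4)*(n^2 + 6*n + 9) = (n - 4)*(n + 3)*(n + 3)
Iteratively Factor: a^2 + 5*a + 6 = (a + 3)*(a + 2)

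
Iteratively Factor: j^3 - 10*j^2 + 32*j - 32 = (j - 2)*(j^2 - 8*j + 16) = (j - 4)*(j - 2)*(j - 4)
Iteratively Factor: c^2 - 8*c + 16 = (c - 4)*(c - 4)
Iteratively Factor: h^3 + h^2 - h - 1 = (h + 1)*(h^2 - 1) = (h - 1)*(h + 1)*(h + 1)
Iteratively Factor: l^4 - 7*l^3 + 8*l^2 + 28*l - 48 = (l + 2)*(l^3 - 9*l^2 + 26*l - 24) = (l - 3)*(l + 2)*(l^2 - 6*l + 8) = (l - 4)*(l - 3)*(l + 2)*(l - 2)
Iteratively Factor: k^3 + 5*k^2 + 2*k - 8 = (k + 2)*(k^2 + 3*k - 4) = (k + 2)*(k + 4)*(k - 1)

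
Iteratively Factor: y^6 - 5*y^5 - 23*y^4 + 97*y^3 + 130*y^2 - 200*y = (y + 2)*(y^5 - 7*y^4 - 9*y^3 + 115*y^2 - 100*y) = (y - 5)*(y + 2)*(y^4 - 2*y^3 - 19*y^2 + 20*y) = (y - 5)*(y - 1)*(y + 2)*(y^3 - y^2 - 20*y) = (y - 5)^2*(y - 1)*(y + 2)*(y^2 + 4*y) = y*(y - 5)^2*(y - 1)*(y + 2)*(y + 4)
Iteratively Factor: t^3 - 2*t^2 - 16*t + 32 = (t - 2)*(t^2 - 16) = (t - 2)*(t + 4)*(t - 4)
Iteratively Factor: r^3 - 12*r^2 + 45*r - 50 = (r - 5)*(r^2 - 7*r + 10) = (r - 5)*(r - 2)*(r - 5)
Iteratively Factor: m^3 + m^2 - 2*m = (m)*(m^2 + m - 2) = m*(m + 2)*(m - 1)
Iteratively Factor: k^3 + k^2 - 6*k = (k + 3)*(k^2 - 2*k) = (k - 2)*(k + 3)*(k)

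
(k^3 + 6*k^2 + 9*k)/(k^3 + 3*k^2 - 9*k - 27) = k/(k - 3)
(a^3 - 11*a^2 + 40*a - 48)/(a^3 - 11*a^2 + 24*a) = (a^2 - 8*a + 16)/(a*(a - 8))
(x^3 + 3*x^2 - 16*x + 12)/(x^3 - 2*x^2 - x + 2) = (x + 6)/(x + 1)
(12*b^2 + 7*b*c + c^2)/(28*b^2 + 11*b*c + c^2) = (3*b + c)/(7*b + c)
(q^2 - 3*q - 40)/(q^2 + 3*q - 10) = (q - 8)/(q - 2)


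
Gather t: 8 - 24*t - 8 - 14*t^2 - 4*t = -14*t^2 - 28*t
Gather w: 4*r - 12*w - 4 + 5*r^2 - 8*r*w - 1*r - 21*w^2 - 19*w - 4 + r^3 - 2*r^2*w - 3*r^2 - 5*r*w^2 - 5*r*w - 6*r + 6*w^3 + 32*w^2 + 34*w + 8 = r^3 + 2*r^2 - 3*r + 6*w^3 + w^2*(11 - 5*r) + w*(-2*r^2 - 13*r + 3)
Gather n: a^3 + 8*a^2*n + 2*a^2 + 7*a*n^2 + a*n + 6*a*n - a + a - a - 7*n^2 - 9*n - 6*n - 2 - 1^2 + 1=a^3 + 2*a^2 - a + n^2*(7*a - 7) + n*(8*a^2 + 7*a - 15) - 2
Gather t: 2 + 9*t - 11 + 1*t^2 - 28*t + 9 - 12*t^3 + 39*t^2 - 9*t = -12*t^3 + 40*t^2 - 28*t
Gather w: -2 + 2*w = 2*w - 2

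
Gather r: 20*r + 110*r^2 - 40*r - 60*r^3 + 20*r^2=-60*r^3 + 130*r^2 - 20*r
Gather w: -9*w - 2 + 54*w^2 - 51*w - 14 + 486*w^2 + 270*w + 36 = 540*w^2 + 210*w + 20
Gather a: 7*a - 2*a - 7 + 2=5*a - 5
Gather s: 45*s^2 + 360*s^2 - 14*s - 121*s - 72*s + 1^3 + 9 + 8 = 405*s^2 - 207*s + 18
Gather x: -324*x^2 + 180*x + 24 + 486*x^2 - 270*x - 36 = 162*x^2 - 90*x - 12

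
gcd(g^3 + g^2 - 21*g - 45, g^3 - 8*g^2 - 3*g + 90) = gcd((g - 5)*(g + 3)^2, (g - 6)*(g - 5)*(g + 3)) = g^2 - 2*g - 15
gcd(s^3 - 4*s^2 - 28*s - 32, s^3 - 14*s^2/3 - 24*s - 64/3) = s^2 - 6*s - 16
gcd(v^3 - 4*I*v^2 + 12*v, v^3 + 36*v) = v^2 - 6*I*v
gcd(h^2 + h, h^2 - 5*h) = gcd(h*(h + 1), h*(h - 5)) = h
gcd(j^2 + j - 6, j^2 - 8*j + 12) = j - 2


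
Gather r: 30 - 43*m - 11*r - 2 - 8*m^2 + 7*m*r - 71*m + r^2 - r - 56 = -8*m^2 - 114*m + r^2 + r*(7*m - 12) - 28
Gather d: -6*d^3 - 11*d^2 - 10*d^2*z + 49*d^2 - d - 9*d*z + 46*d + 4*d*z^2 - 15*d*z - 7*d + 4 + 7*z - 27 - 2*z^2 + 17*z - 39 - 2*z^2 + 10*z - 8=-6*d^3 + d^2*(38 - 10*z) + d*(4*z^2 - 24*z + 38) - 4*z^2 + 34*z - 70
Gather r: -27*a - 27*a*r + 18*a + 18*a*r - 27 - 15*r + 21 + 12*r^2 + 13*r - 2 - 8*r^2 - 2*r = -9*a + 4*r^2 + r*(-9*a - 4) - 8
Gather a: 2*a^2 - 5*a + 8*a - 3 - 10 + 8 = 2*a^2 + 3*a - 5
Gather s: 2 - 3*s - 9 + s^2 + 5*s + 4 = s^2 + 2*s - 3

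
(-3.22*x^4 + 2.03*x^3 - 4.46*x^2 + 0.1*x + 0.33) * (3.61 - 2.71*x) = 8.7262*x^5 - 17.1255*x^4 + 19.4149*x^3 - 16.3716*x^2 - 0.5333*x + 1.1913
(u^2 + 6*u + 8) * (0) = 0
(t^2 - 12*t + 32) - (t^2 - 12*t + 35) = -3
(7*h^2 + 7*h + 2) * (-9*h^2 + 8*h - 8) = -63*h^4 - 7*h^3 - 18*h^2 - 40*h - 16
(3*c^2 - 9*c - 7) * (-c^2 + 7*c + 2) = -3*c^4 + 30*c^3 - 50*c^2 - 67*c - 14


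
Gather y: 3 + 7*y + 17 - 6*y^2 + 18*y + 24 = -6*y^2 + 25*y + 44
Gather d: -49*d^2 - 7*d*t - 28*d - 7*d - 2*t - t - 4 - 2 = -49*d^2 + d*(-7*t - 35) - 3*t - 6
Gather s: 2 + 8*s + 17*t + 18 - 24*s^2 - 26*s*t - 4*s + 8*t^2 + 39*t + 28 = -24*s^2 + s*(4 - 26*t) + 8*t^2 + 56*t + 48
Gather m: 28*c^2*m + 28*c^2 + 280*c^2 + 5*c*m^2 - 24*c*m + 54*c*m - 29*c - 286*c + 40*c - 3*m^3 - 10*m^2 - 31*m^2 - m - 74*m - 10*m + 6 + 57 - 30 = 308*c^2 - 275*c - 3*m^3 + m^2*(5*c - 41) + m*(28*c^2 + 30*c - 85) + 33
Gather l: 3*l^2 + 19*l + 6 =3*l^2 + 19*l + 6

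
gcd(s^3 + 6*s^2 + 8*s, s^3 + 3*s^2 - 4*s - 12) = s + 2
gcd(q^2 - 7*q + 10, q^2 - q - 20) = q - 5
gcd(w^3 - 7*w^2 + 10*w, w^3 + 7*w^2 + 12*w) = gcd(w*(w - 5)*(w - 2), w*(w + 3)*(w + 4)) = w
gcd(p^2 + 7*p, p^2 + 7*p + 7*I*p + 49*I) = p + 7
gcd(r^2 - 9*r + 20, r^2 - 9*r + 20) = r^2 - 9*r + 20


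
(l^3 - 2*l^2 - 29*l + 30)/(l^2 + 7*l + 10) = (l^2 - 7*l + 6)/(l + 2)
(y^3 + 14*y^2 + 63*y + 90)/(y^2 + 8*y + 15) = y + 6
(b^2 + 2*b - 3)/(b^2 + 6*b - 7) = (b + 3)/(b + 7)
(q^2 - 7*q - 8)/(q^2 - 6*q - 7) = (q - 8)/(q - 7)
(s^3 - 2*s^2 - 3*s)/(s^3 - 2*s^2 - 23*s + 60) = s*(s + 1)/(s^2 + s - 20)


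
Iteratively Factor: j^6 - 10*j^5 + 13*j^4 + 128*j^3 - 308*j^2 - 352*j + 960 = (j + 3)*(j^5 - 13*j^4 + 52*j^3 - 28*j^2 - 224*j + 320) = (j - 4)*(j + 3)*(j^4 - 9*j^3 + 16*j^2 + 36*j - 80) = (j - 4)^2*(j + 3)*(j^3 - 5*j^2 - 4*j + 20) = (j - 4)^2*(j + 2)*(j + 3)*(j^2 - 7*j + 10) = (j - 5)*(j - 4)^2*(j + 2)*(j + 3)*(j - 2)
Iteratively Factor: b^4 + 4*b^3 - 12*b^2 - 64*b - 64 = (b + 2)*(b^3 + 2*b^2 - 16*b - 32) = (b - 4)*(b + 2)*(b^2 + 6*b + 8) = (b - 4)*(b + 2)^2*(b + 4)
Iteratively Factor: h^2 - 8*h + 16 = (h - 4)*(h - 4)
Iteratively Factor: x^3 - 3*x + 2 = (x + 2)*(x^2 - 2*x + 1) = (x - 1)*(x + 2)*(x - 1)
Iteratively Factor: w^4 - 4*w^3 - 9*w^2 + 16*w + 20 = (w + 2)*(w^3 - 6*w^2 + 3*w + 10) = (w + 1)*(w + 2)*(w^2 - 7*w + 10) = (w - 5)*(w + 1)*(w + 2)*(w - 2)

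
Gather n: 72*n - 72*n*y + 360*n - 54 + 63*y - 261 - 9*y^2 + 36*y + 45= n*(432 - 72*y) - 9*y^2 + 99*y - 270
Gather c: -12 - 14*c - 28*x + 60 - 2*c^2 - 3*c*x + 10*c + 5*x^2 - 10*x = -2*c^2 + c*(-3*x - 4) + 5*x^2 - 38*x + 48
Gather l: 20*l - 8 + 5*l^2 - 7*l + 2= 5*l^2 + 13*l - 6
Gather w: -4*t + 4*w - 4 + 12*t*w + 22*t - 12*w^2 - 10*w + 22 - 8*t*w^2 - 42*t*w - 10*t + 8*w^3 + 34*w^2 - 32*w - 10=8*t + 8*w^3 + w^2*(22 - 8*t) + w*(-30*t - 38) + 8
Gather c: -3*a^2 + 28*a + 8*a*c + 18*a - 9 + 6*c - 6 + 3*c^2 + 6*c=-3*a^2 + 46*a + 3*c^2 + c*(8*a + 12) - 15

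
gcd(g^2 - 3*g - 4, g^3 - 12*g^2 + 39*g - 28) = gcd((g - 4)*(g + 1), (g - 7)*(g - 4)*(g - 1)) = g - 4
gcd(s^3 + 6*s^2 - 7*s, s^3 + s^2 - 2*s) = s^2 - s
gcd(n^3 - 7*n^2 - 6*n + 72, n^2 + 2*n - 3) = n + 3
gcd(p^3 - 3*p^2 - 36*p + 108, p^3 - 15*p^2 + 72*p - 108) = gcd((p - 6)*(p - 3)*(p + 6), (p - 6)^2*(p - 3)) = p^2 - 9*p + 18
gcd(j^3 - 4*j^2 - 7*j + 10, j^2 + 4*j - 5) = j - 1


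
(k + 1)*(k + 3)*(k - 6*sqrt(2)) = k^3 - 6*sqrt(2)*k^2 + 4*k^2 - 24*sqrt(2)*k + 3*k - 18*sqrt(2)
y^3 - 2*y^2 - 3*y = y*(y - 3)*(y + 1)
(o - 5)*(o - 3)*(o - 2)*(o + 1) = o^4 - 9*o^3 + 21*o^2 + o - 30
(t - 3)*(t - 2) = t^2 - 5*t + 6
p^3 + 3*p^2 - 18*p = p*(p - 3)*(p + 6)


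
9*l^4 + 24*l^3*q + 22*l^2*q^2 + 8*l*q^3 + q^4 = (l + q)^2*(3*l + q)^2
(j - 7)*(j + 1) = j^2 - 6*j - 7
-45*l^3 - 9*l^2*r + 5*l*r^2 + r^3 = (-3*l + r)*(3*l + r)*(5*l + r)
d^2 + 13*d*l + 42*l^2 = (d + 6*l)*(d + 7*l)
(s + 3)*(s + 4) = s^2 + 7*s + 12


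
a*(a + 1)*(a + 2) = a^3 + 3*a^2 + 2*a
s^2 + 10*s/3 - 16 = (s - 8/3)*(s + 6)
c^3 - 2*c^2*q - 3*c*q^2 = c*(c - 3*q)*(c + q)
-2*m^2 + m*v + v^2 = (-m + v)*(2*m + v)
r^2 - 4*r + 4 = (r - 2)^2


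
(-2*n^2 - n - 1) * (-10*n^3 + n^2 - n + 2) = 20*n^5 + 8*n^4 + 11*n^3 - 4*n^2 - n - 2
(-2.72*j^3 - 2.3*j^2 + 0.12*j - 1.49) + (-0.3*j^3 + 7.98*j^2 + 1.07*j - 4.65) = -3.02*j^3 + 5.68*j^2 + 1.19*j - 6.14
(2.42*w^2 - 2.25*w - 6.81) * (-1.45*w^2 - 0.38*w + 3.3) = -3.509*w^4 + 2.3429*w^3 + 18.7155*w^2 - 4.8372*w - 22.473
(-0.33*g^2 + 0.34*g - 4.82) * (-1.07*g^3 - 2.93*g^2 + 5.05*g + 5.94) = 0.3531*g^5 + 0.6031*g^4 + 2.4947*g^3 + 13.8794*g^2 - 22.3214*g - 28.6308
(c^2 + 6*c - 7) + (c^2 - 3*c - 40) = 2*c^2 + 3*c - 47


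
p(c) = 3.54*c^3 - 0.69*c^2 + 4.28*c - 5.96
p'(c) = 10.62*c^2 - 1.38*c + 4.28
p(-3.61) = -196.95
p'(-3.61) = 147.66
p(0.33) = -4.50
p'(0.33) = 4.98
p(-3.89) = -241.43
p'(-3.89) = 170.35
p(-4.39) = -337.55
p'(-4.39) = 215.01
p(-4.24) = -306.35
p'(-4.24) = 201.05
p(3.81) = 196.12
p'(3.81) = 153.18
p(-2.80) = -101.06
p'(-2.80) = 91.40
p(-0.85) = -12.27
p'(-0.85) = 13.13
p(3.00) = 96.25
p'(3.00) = 95.72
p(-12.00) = -6273.80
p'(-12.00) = 1550.12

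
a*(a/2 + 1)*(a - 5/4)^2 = a^4/2 - a^3/4 - 55*a^2/32 + 25*a/16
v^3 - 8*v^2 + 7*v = v*(v - 7)*(v - 1)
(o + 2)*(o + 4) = o^2 + 6*o + 8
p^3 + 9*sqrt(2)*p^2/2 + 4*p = p*(p + sqrt(2)/2)*(p + 4*sqrt(2))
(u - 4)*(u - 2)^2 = u^3 - 8*u^2 + 20*u - 16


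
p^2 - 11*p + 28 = (p - 7)*(p - 4)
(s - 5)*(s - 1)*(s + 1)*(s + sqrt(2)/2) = s^4 - 5*s^3 + sqrt(2)*s^3/2 - 5*sqrt(2)*s^2/2 - s^2 - sqrt(2)*s/2 + 5*s + 5*sqrt(2)/2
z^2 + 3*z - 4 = (z - 1)*(z + 4)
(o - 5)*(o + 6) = o^2 + o - 30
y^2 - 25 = (y - 5)*(y + 5)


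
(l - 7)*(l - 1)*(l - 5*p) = l^3 - 5*l^2*p - 8*l^2 + 40*l*p + 7*l - 35*p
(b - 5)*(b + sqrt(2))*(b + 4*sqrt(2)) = b^3 - 5*b^2 + 5*sqrt(2)*b^2 - 25*sqrt(2)*b + 8*b - 40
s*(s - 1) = s^2 - s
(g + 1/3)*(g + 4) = g^2 + 13*g/3 + 4/3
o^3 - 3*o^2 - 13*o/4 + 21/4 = (o - 7/2)*(o - 1)*(o + 3/2)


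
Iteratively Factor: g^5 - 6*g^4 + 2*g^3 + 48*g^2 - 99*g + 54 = (g - 2)*(g^4 - 4*g^3 - 6*g^2 + 36*g - 27) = (g - 2)*(g + 3)*(g^3 - 7*g^2 + 15*g - 9) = (g - 3)*(g - 2)*(g + 3)*(g^2 - 4*g + 3) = (g - 3)^2*(g - 2)*(g + 3)*(g - 1)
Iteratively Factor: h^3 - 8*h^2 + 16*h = (h - 4)*(h^2 - 4*h) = h*(h - 4)*(h - 4)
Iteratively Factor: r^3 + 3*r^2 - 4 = (r + 2)*(r^2 + r - 2) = (r - 1)*(r + 2)*(r + 2)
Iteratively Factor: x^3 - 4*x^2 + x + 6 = (x - 3)*(x^2 - x - 2) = (x - 3)*(x - 2)*(x + 1)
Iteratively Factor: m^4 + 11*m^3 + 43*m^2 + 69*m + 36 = (m + 3)*(m^3 + 8*m^2 + 19*m + 12) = (m + 3)*(m + 4)*(m^2 + 4*m + 3) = (m + 3)^2*(m + 4)*(m + 1)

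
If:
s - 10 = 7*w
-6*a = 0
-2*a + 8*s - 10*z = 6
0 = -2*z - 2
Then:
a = 0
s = -1/2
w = -3/2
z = -1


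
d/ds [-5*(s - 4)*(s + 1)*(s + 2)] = -15*s^2 + 10*s + 50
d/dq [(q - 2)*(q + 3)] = 2*q + 1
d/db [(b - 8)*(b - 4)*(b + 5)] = 3*b^2 - 14*b - 28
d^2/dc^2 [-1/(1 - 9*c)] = 162/(9*c - 1)^3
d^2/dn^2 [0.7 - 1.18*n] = 0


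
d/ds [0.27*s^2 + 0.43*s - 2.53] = 0.54*s + 0.43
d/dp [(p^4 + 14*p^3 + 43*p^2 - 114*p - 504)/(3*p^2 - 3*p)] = (2*p^5 + 11*p^4 - 28*p^3 + 71*p^2 + 1008*p - 504)/(3*p^2*(p^2 - 2*p + 1))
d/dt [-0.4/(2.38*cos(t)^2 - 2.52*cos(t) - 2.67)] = (1.008 - 1.904*cos(t))*sin(t)/(-2.38*cos(t)^2 + 2.52*cos(t) + 2.67)^2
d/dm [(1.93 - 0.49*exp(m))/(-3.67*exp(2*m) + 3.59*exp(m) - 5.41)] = (-1.7983*exp(2*m) + 14.1662*exp(m) - 4.2778)*exp(m)/(13.4689*exp(4*m) - 26.3506*exp(3*m) + 52.5975*exp(2*m) - 38.8438*exp(m) + 29.2681)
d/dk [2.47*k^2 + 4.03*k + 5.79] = 4.94*k + 4.03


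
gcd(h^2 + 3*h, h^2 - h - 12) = h + 3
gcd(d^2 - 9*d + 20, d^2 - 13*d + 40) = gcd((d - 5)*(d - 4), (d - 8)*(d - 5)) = d - 5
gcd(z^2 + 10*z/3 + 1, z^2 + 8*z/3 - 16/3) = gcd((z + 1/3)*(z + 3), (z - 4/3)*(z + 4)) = 1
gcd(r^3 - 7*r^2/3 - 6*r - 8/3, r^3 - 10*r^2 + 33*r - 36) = r - 4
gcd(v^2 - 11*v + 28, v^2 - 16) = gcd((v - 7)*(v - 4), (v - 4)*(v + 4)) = v - 4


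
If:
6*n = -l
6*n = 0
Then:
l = 0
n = 0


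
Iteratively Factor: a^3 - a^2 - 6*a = (a + 2)*(a^2 - 3*a) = (a - 3)*(a + 2)*(a)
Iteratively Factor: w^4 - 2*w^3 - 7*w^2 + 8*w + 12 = (w + 1)*(w^3 - 3*w^2 - 4*w + 12) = (w - 2)*(w + 1)*(w^2 - w - 6) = (w - 2)*(w + 1)*(w + 2)*(w - 3)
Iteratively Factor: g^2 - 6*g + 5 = (g - 5)*(g - 1)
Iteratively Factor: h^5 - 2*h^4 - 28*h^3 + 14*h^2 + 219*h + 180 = (h + 1)*(h^4 - 3*h^3 - 25*h^2 + 39*h + 180) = (h + 1)*(h + 3)*(h^3 - 6*h^2 - 7*h + 60) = (h - 5)*(h + 1)*(h + 3)*(h^2 - h - 12) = (h - 5)*(h + 1)*(h + 3)^2*(h - 4)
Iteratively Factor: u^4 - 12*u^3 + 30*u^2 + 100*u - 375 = (u + 3)*(u^3 - 15*u^2 + 75*u - 125) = (u - 5)*(u + 3)*(u^2 - 10*u + 25) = (u - 5)^2*(u + 3)*(u - 5)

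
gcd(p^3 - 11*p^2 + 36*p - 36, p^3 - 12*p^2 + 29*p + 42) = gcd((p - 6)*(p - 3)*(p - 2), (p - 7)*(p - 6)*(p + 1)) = p - 6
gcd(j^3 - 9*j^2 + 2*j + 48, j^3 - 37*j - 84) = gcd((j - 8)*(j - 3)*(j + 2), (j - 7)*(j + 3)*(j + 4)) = 1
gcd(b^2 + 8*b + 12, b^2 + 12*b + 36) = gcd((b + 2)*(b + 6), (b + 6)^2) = b + 6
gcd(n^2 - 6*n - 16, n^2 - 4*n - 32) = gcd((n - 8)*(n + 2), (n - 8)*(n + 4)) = n - 8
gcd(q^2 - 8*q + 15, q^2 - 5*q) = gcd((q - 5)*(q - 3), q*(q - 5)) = q - 5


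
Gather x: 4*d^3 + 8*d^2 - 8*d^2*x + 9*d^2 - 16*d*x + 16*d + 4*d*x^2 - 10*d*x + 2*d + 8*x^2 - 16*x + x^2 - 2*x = 4*d^3 + 17*d^2 + 18*d + x^2*(4*d + 9) + x*(-8*d^2 - 26*d - 18)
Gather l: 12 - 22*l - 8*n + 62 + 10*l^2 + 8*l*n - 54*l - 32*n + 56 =10*l^2 + l*(8*n - 76) - 40*n + 130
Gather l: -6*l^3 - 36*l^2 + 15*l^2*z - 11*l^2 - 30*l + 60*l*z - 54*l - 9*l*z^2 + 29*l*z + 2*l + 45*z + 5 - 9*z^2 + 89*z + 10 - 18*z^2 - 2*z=-6*l^3 + l^2*(15*z - 47) + l*(-9*z^2 + 89*z - 82) - 27*z^2 + 132*z + 15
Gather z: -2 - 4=-6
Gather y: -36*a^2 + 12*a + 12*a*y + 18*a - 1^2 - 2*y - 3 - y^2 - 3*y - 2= -36*a^2 + 30*a - y^2 + y*(12*a - 5) - 6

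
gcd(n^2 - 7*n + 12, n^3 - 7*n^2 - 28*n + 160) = n - 4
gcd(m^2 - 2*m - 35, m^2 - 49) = m - 7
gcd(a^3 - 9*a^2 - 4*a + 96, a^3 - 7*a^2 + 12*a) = a - 4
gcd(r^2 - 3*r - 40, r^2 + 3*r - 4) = 1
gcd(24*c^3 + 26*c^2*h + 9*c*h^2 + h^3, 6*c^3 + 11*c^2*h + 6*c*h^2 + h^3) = 6*c^2 + 5*c*h + h^2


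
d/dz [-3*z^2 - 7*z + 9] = -6*z - 7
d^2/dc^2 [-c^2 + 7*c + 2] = -2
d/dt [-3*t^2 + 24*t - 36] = 24 - 6*t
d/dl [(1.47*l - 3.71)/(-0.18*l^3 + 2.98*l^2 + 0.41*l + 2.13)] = (0.5292*l^3 - 6.384*l^2 + 22.1116*l + 4.6522)/(0.0324*l^6 - 1.0728*l^5 + 8.7328*l^4 + 1.6768*l^3 + 12.8629*l^2 + 1.7466*l + 4.5369)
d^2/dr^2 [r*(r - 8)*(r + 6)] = 6*r - 4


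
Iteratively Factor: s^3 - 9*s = (s + 3)*(s^2 - 3*s) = (s - 3)*(s + 3)*(s)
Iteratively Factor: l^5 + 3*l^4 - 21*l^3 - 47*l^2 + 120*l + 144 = (l - 3)*(l^4 + 6*l^3 - 3*l^2 - 56*l - 48) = (l - 3)*(l + 1)*(l^3 + 5*l^2 - 8*l - 48) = (l - 3)*(l + 1)*(l + 4)*(l^2 + l - 12) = (l - 3)^2*(l + 1)*(l + 4)*(l + 4)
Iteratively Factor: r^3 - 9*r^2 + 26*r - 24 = (r - 3)*(r^2 - 6*r + 8) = (r - 4)*(r - 3)*(r - 2)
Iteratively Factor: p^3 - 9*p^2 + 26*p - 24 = (p - 2)*(p^2 - 7*p + 12) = (p - 4)*(p - 2)*(p - 3)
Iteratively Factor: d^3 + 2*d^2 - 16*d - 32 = (d - 4)*(d^2 + 6*d + 8) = (d - 4)*(d + 2)*(d + 4)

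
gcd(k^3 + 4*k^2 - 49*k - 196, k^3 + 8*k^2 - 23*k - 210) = k + 7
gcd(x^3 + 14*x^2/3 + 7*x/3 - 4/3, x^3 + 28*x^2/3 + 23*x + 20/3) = x + 4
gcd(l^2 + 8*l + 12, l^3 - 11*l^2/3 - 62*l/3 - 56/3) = l + 2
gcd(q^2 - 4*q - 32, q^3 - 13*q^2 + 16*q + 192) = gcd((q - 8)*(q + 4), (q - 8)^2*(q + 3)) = q - 8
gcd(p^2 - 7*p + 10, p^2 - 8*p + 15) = p - 5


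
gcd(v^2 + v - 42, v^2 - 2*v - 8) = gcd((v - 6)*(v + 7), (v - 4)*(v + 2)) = 1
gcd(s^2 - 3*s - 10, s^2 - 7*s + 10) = s - 5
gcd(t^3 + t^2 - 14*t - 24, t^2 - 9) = t + 3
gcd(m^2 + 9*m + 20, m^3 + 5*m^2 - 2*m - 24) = m + 4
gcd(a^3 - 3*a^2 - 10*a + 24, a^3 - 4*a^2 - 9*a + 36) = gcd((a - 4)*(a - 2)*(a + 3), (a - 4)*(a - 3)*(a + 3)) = a^2 - a - 12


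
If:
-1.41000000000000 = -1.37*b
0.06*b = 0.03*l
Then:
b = 1.03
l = 2.06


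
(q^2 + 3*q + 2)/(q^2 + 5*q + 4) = (q + 2)/(q + 4)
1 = 1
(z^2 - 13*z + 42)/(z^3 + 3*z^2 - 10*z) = (z^2 - 13*z + 42)/(z*(z^2 + 3*z - 10))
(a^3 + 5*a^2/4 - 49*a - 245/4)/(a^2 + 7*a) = a - 23/4 - 35/(4*a)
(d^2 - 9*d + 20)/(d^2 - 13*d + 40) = (d - 4)/(d - 8)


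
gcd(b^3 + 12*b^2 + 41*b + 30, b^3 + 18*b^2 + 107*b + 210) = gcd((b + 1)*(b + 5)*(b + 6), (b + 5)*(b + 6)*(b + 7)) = b^2 + 11*b + 30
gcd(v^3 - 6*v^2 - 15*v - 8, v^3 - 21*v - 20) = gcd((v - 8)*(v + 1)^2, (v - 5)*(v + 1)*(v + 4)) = v + 1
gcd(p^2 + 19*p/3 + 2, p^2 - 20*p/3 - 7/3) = p + 1/3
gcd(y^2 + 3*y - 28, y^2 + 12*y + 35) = y + 7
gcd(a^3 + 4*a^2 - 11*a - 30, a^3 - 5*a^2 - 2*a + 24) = a^2 - a - 6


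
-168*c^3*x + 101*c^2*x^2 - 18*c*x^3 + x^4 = x*(-8*c + x)*(-7*c + x)*(-3*c + x)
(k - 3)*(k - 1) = k^2 - 4*k + 3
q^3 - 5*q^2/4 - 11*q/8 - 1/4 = (q - 2)*(q + 1/4)*(q + 1/2)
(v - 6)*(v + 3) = v^2 - 3*v - 18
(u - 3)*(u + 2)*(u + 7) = u^3 + 6*u^2 - 13*u - 42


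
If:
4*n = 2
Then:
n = 1/2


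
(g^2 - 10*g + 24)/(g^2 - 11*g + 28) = (g - 6)/(g - 7)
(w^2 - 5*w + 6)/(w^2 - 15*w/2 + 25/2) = 2*(w^2 - 5*w + 6)/(2*w^2 - 15*w + 25)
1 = 1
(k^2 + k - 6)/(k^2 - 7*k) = (k^2 + k - 6)/(k*(k - 7))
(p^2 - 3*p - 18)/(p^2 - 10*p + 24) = (p + 3)/(p - 4)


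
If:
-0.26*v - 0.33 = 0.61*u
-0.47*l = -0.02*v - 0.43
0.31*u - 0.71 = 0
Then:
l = 0.63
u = 2.29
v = -6.64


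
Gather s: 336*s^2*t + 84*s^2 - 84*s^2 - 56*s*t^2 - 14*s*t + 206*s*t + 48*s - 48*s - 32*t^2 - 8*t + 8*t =336*s^2*t + s*(-56*t^2 + 192*t) - 32*t^2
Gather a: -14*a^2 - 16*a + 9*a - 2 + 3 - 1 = -14*a^2 - 7*a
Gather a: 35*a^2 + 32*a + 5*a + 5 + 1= 35*a^2 + 37*a + 6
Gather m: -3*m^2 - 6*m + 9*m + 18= -3*m^2 + 3*m + 18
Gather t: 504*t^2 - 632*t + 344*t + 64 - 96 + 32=504*t^2 - 288*t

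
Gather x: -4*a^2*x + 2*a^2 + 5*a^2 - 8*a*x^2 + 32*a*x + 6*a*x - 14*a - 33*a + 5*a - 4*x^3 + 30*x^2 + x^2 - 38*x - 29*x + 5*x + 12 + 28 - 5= 7*a^2 - 42*a - 4*x^3 + x^2*(31 - 8*a) + x*(-4*a^2 + 38*a - 62) + 35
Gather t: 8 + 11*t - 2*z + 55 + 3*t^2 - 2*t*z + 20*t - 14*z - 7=3*t^2 + t*(31 - 2*z) - 16*z + 56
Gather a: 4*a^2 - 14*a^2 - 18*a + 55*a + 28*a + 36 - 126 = -10*a^2 + 65*a - 90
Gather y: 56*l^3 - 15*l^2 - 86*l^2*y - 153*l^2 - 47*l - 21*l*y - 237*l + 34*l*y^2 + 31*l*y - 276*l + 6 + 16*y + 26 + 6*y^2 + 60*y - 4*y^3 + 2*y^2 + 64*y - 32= 56*l^3 - 168*l^2 - 560*l - 4*y^3 + y^2*(34*l + 8) + y*(-86*l^2 + 10*l + 140)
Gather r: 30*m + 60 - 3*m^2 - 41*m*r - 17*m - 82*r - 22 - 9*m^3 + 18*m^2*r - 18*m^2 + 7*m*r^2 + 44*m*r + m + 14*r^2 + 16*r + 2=-9*m^3 - 21*m^2 + 14*m + r^2*(7*m + 14) + r*(18*m^2 + 3*m - 66) + 40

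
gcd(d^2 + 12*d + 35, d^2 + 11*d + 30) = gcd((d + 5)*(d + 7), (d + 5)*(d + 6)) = d + 5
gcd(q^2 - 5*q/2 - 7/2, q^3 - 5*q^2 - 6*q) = q + 1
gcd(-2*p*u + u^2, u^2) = u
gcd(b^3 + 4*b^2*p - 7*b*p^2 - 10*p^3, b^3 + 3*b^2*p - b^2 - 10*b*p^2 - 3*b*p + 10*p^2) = -b^2 - 3*b*p + 10*p^2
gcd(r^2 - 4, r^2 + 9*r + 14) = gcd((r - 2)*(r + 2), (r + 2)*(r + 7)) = r + 2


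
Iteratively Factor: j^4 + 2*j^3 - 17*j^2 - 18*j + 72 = (j + 4)*(j^3 - 2*j^2 - 9*j + 18) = (j + 3)*(j + 4)*(j^2 - 5*j + 6) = (j - 3)*(j + 3)*(j + 4)*(j - 2)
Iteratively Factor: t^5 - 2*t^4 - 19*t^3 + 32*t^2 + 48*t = (t + 1)*(t^4 - 3*t^3 - 16*t^2 + 48*t) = (t - 4)*(t + 1)*(t^3 + t^2 - 12*t) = t*(t - 4)*(t + 1)*(t^2 + t - 12) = t*(t - 4)*(t - 3)*(t + 1)*(t + 4)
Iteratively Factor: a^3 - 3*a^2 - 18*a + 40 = (a + 4)*(a^2 - 7*a + 10) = (a - 2)*(a + 4)*(a - 5)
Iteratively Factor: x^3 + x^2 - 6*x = (x + 3)*(x^2 - 2*x) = x*(x + 3)*(x - 2)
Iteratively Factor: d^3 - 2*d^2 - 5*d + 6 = (d - 1)*(d^2 - d - 6) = (d - 3)*(d - 1)*(d + 2)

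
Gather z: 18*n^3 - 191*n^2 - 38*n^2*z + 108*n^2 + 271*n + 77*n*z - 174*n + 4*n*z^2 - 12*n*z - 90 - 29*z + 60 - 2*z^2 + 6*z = 18*n^3 - 83*n^2 + 97*n + z^2*(4*n - 2) + z*(-38*n^2 + 65*n - 23) - 30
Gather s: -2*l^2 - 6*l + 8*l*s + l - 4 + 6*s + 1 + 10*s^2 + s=-2*l^2 - 5*l + 10*s^2 + s*(8*l + 7) - 3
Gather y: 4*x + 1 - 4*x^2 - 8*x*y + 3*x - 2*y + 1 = -4*x^2 + 7*x + y*(-8*x - 2) + 2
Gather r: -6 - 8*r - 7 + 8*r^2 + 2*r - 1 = 8*r^2 - 6*r - 14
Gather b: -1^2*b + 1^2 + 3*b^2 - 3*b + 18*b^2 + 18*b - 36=21*b^2 + 14*b - 35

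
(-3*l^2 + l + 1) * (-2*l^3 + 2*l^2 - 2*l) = 6*l^5 - 8*l^4 + 6*l^3 - 2*l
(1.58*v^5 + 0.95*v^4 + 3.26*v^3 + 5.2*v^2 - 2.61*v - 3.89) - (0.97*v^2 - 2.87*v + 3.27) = 1.58*v^5 + 0.95*v^4 + 3.26*v^3 + 4.23*v^2 + 0.26*v - 7.16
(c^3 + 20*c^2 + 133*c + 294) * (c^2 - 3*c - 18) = c^5 + 17*c^4 + 55*c^3 - 465*c^2 - 3276*c - 5292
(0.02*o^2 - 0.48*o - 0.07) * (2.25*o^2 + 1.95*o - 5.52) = 0.045*o^4 - 1.041*o^3 - 1.2039*o^2 + 2.5131*o + 0.3864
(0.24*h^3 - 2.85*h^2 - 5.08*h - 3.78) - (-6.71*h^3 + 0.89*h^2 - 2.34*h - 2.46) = 6.95*h^3 - 3.74*h^2 - 2.74*h - 1.32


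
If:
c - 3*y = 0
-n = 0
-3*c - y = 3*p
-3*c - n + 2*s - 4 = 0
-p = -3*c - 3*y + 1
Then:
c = 9/46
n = 0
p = -5/23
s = 211/92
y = 3/46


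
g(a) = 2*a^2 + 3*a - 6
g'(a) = 4*a + 3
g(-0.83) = -7.11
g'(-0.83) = -0.32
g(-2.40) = -1.68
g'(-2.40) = -6.60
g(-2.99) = 2.91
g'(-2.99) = -8.96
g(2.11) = 9.23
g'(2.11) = 11.44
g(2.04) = 8.44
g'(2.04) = 11.16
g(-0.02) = -6.06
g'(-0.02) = 2.92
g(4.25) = 42.88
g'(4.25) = 20.00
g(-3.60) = 9.12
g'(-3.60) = -11.40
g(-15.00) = 399.00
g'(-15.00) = -57.00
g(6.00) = 84.00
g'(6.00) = 27.00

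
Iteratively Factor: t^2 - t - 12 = (t - 4)*(t + 3)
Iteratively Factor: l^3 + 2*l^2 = (l)*(l^2 + 2*l) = l*(l + 2)*(l)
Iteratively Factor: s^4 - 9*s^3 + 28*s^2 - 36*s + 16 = (s - 1)*(s^3 - 8*s^2 + 20*s - 16) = (s - 4)*(s - 1)*(s^2 - 4*s + 4) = (s - 4)*(s - 2)*(s - 1)*(s - 2)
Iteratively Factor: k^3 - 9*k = (k - 3)*(k^2 + 3*k) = (k - 3)*(k + 3)*(k)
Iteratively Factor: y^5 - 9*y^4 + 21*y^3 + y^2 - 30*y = (y)*(y^4 - 9*y^3 + 21*y^2 + y - 30) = y*(y - 2)*(y^3 - 7*y^2 + 7*y + 15) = y*(y - 2)*(y + 1)*(y^2 - 8*y + 15) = y*(y - 5)*(y - 2)*(y + 1)*(y - 3)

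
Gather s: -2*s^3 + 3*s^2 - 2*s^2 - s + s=-2*s^3 + s^2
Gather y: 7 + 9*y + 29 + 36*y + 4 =45*y + 40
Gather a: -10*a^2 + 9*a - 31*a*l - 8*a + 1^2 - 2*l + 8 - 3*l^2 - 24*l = -10*a^2 + a*(1 - 31*l) - 3*l^2 - 26*l + 9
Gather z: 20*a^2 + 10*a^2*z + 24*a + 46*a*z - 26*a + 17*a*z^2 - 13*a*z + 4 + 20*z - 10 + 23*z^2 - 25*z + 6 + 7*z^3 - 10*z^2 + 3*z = 20*a^2 - 2*a + 7*z^3 + z^2*(17*a + 13) + z*(10*a^2 + 33*a - 2)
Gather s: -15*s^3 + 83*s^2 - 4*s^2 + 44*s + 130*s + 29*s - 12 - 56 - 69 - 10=-15*s^3 + 79*s^2 + 203*s - 147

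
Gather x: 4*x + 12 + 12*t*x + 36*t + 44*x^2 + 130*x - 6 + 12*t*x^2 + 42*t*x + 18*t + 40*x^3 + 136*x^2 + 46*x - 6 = 54*t + 40*x^3 + x^2*(12*t + 180) + x*(54*t + 180)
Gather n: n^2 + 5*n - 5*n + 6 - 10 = n^2 - 4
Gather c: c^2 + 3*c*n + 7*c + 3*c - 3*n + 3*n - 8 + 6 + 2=c^2 + c*(3*n + 10)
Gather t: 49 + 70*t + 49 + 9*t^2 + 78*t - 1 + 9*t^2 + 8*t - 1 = 18*t^2 + 156*t + 96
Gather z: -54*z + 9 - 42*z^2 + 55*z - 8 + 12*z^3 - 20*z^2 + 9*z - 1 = 12*z^3 - 62*z^2 + 10*z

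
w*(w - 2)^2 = w^3 - 4*w^2 + 4*w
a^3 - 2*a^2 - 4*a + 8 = (a - 2)^2*(a + 2)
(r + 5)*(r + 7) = r^2 + 12*r + 35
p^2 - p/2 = p*(p - 1/2)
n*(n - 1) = n^2 - n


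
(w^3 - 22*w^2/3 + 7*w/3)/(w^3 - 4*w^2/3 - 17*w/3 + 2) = w*(w - 7)/(w^2 - w - 6)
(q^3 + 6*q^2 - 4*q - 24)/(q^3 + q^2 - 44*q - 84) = (q - 2)/(q - 7)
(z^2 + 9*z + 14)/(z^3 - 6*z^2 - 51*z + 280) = (z + 2)/(z^2 - 13*z + 40)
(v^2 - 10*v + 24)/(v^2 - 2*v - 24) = (v - 4)/(v + 4)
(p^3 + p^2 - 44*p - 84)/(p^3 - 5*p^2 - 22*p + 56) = (p^2 + 8*p + 12)/(p^2 + 2*p - 8)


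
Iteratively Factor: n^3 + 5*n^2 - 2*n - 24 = (n + 3)*(n^2 + 2*n - 8) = (n - 2)*(n + 3)*(n + 4)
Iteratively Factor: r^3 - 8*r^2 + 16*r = (r)*(r^2 - 8*r + 16) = r*(r - 4)*(r - 4)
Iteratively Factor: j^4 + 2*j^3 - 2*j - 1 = (j + 1)*(j^3 + j^2 - j - 1) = (j + 1)^2*(j^2 - 1) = (j - 1)*(j + 1)^2*(j + 1)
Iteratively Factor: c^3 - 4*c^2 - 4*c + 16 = (c + 2)*(c^2 - 6*c + 8) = (c - 4)*(c + 2)*(c - 2)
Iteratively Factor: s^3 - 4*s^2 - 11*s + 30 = (s - 2)*(s^2 - 2*s - 15) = (s - 5)*(s - 2)*(s + 3)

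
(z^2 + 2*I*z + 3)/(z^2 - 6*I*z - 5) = (z + 3*I)/(z - 5*I)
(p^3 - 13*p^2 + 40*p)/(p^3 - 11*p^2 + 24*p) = (p - 5)/(p - 3)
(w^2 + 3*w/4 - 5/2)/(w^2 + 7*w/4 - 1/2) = (4*w - 5)/(4*w - 1)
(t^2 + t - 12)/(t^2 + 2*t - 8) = (t - 3)/(t - 2)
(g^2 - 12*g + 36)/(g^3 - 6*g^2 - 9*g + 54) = (g - 6)/(g^2 - 9)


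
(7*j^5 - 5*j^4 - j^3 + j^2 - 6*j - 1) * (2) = 14*j^5 - 10*j^4 - 2*j^3 + 2*j^2 - 12*j - 2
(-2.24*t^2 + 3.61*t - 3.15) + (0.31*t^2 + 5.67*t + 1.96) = -1.93*t^2 + 9.28*t - 1.19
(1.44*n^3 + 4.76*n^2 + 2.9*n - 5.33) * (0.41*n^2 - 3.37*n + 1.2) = 0.5904*n^5 - 2.9012*n^4 - 13.1242*n^3 - 6.2463*n^2 + 21.4421*n - 6.396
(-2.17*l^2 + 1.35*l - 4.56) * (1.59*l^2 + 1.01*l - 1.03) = -3.4503*l^4 - 0.0451999999999999*l^3 - 3.6518*l^2 - 5.9961*l + 4.6968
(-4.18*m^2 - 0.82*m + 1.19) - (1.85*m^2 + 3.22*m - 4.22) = -6.03*m^2 - 4.04*m + 5.41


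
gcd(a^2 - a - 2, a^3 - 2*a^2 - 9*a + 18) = a - 2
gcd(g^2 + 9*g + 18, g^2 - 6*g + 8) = 1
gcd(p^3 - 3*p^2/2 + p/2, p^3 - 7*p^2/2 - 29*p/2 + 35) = 1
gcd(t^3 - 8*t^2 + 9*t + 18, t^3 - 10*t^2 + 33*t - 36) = t - 3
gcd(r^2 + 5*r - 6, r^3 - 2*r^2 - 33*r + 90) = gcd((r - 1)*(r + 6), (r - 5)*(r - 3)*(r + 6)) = r + 6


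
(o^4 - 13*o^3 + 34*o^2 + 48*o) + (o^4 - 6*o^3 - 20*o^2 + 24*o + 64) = 2*o^4 - 19*o^3 + 14*o^2 + 72*o + 64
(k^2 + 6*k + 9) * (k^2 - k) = k^4 + 5*k^3 + 3*k^2 - 9*k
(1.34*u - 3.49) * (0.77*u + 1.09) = 1.0318*u^2 - 1.2267*u - 3.8041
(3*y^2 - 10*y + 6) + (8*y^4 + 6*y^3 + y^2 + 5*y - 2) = 8*y^4 + 6*y^3 + 4*y^2 - 5*y + 4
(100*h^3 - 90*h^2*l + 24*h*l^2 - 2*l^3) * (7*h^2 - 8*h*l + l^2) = 700*h^5 - 1430*h^4*l + 988*h^3*l^2 - 296*h^2*l^3 + 40*h*l^4 - 2*l^5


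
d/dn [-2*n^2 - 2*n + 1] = -4*n - 2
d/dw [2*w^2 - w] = 4*w - 1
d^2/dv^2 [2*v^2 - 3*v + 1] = 4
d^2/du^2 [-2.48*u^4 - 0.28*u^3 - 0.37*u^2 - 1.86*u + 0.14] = -29.76*u^2 - 1.68*u - 0.74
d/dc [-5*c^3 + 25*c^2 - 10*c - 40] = -15*c^2 + 50*c - 10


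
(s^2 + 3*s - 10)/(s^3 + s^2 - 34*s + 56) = (s + 5)/(s^2 + 3*s - 28)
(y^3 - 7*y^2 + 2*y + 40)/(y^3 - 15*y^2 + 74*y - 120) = (y + 2)/(y - 6)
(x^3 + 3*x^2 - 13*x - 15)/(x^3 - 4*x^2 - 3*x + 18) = (x^2 + 6*x + 5)/(x^2 - x - 6)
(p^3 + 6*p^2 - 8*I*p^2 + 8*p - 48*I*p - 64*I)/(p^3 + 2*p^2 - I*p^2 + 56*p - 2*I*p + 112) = (p + 4)/(p + 7*I)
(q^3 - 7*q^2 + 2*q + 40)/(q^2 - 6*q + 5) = (q^2 - 2*q - 8)/(q - 1)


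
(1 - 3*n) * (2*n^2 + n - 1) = -6*n^3 - n^2 + 4*n - 1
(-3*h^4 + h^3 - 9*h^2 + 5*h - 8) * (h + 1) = -3*h^5 - 2*h^4 - 8*h^3 - 4*h^2 - 3*h - 8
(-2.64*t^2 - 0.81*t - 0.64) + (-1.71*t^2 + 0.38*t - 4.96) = -4.35*t^2 - 0.43*t - 5.6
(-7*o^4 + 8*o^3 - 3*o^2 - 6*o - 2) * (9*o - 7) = -63*o^5 + 121*o^4 - 83*o^3 - 33*o^2 + 24*o + 14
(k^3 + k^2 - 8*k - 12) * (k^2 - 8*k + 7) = k^5 - 7*k^4 - 9*k^3 + 59*k^2 + 40*k - 84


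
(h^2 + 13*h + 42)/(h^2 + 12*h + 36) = (h + 7)/(h + 6)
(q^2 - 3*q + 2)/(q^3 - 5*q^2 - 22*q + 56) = (q - 1)/(q^2 - 3*q - 28)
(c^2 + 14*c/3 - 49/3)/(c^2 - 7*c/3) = (c + 7)/c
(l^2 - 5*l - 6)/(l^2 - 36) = (l + 1)/(l + 6)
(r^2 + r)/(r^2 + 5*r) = (r + 1)/(r + 5)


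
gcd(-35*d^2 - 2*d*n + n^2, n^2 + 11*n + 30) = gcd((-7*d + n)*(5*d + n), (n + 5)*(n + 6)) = 1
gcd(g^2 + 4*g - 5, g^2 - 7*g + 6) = g - 1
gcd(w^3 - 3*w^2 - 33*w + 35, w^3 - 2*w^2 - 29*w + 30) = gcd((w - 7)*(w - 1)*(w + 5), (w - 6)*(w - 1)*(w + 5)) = w^2 + 4*w - 5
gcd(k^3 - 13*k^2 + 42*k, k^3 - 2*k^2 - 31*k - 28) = k - 7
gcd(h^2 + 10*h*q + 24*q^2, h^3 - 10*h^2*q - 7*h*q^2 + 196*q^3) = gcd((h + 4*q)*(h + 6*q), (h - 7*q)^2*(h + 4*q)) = h + 4*q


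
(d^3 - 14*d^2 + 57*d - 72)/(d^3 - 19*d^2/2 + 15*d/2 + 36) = 2*(d - 3)/(2*d + 3)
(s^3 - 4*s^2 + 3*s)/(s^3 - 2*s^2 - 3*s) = (s - 1)/(s + 1)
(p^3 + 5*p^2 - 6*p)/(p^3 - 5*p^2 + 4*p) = (p + 6)/(p - 4)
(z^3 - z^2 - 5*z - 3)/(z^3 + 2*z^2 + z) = (z - 3)/z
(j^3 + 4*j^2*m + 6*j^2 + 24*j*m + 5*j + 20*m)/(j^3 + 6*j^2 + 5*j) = (j + 4*m)/j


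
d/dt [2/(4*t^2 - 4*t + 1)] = 8*(1 - 2*t)/(4*t^2 - 4*t + 1)^2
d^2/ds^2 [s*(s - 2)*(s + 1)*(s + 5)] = 12*s^2 + 24*s - 14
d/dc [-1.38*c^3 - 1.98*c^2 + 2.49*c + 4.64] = -4.14*c^2 - 3.96*c + 2.49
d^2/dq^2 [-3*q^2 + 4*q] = -6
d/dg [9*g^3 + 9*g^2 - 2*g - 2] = 27*g^2 + 18*g - 2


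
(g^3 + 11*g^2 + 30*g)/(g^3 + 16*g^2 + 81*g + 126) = g*(g + 5)/(g^2 + 10*g + 21)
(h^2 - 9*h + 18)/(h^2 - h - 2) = (-h^2 + 9*h - 18)/(-h^2 + h + 2)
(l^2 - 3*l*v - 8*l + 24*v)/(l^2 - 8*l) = (l - 3*v)/l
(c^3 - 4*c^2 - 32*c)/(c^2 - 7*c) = (c^2 - 4*c - 32)/(c - 7)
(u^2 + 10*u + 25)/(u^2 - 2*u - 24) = (u^2 + 10*u + 25)/(u^2 - 2*u - 24)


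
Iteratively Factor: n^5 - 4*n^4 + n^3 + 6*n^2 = (n - 3)*(n^4 - n^3 - 2*n^2) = n*(n - 3)*(n^3 - n^2 - 2*n) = n*(n - 3)*(n + 1)*(n^2 - 2*n) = n^2*(n - 3)*(n + 1)*(n - 2)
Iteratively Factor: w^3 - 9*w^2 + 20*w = (w)*(w^2 - 9*w + 20) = w*(w - 5)*(w - 4)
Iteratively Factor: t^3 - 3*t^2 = (t)*(t^2 - 3*t) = t^2*(t - 3)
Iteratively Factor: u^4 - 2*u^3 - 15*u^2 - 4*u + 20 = (u + 2)*(u^3 - 4*u^2 - 7*u + 10) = (u - 5)*(u + 2)*(u^2 + u - 2) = (u - 5)*(u - 1)*(u + 2)*(u + 2)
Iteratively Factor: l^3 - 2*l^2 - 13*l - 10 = (l + 2)*(l^2 - 4*l - 5) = (l - 5)*(l + 2)*(l + 1)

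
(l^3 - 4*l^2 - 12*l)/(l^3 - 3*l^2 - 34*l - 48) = l*(l - 6)/(l^2 - 5*l - 24)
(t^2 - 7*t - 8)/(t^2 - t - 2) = (t - 8)/(t - 2)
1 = 1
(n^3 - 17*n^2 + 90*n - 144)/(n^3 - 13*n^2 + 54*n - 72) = (n - 8)/(n - 4)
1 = 1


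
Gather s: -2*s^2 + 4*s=-2*s^2 + 4*s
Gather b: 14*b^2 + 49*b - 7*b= 14*b^2 + 42*b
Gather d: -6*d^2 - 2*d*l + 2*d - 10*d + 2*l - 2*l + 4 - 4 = -6*d^2 + d*(-2*l - 8)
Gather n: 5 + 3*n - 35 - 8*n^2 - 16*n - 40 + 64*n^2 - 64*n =56*n^2 - 77*n - 70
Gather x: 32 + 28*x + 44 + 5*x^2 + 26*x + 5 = 5*x^2 + 54*x + 81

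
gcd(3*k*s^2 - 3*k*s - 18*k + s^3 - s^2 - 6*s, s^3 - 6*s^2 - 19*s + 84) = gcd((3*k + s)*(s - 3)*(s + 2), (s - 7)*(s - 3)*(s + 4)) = s - 3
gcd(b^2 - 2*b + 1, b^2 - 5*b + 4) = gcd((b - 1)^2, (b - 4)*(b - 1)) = b - 1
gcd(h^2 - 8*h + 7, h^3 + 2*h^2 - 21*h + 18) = h - 1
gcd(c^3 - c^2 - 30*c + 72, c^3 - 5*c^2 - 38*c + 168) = c^2 + 2*c - 24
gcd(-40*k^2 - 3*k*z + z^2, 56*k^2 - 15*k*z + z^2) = -8*k + z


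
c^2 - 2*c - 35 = (c - 7)*(c + 5)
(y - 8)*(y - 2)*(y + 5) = y^3 - 5*y^2 - 34*y + 80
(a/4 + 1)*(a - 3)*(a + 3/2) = a^3/4 + 5*a^2/8 - 21*a/8 - 9/2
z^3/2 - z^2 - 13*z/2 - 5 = (z/2 + 1)*(z - 5)*(z + 1)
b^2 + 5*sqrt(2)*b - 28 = (b - 2*sqrt(2))*(b + 7*sqrt(2))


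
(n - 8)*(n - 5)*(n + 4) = n^3 - 9*n^2 - 12*n + 160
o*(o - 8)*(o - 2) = o^3 - 10*o^2 + 16*o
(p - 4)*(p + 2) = p^2 - 2*p - 8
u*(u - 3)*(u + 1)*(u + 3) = u^4 + u^3 - 9*u^2 - 9*u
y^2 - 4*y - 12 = (y - 6)*(y + 2)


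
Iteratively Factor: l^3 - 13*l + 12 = (l - 1)*(l^2 + l - 12) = (l - 1)*(l + 4)*(l - 3)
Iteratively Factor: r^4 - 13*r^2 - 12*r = (r + 3)*(r^3 - 3*r^2 - 4*r) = (r - 4)*(r + 3)*(r^2 + r) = (r - 4)*(r + 1)*(r + 3)*(r)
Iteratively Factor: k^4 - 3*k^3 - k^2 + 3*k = (k - 1)*(k^3 - 2*k^2 - 3*k) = k*(k - 1)*(k^2 - 2*k - 3) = k*(k - 1)*(k + 1)*(k - 3)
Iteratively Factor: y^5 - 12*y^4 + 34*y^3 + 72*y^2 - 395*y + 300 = (y - 1)*(y^4 - 11*y^3 + 23*y^2 + 95*y - 300) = (y - 5)*(y - 1)*(y^3 - 6*y^2 - 7*y + 60) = (y - 5)^2*(y - 1)*(y^2 - y - 12) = (y - 5)^2*(y - 1)*(y + 3)*(y - 4)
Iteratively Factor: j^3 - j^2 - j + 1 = (j - 1)*(j^2 - 1) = (j - 1)^2*(j + 1)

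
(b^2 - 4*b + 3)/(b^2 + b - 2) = (b - 3)/(b + 2)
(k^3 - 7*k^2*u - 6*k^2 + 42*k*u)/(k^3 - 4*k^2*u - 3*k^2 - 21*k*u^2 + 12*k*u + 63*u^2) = k*(k - 6)/(k^2 + 3*k*u - 3*k - 9*u)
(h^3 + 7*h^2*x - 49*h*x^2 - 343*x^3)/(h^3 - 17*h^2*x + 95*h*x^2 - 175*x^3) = (h^2 + 14*h*x + 49*x^2)/(h^2 - 10*h*x + 25*x^2)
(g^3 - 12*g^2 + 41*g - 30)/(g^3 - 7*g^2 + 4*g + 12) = (g^2 - 6*g + 5)/(g^2 - g - 2)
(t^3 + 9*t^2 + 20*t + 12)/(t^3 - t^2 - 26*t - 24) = (t^2 + 8*t + 12)/(t^2 - 2*t - 24)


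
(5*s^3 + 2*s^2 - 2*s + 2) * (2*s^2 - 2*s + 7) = 10*s^5 - 6*s^4 + 27*s^3 + 22*s^2 - 18*s + 14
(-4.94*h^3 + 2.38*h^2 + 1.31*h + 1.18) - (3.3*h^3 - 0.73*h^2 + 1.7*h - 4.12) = -8.24*h^3 + 3.11*h^2 - 0.39*h + 5.3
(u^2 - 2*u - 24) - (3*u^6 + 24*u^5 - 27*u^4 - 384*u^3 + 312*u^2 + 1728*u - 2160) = -3*u^6 - 24*u^5 + 27*u^4 + 384*u^3 - 311*u^2 - 1730*u + 2136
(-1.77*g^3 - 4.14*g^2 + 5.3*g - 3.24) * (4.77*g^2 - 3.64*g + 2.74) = -8.4429*g^5 - 13.305*g^4 + 35.5008*g^3 - 46.0904*g^2 + 26.3156*g - 8.8776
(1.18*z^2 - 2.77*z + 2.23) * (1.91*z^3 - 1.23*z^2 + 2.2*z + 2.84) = 2.2538*z^5 - 6.7421*z^4 + 10.2624*z^3 - 5.4857*z^2 - 2.9608*z + 6.3332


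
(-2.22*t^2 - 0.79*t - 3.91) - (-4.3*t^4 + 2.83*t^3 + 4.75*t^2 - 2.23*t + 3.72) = 4.3*t^4 - 2.83*t^3 - 6.97*t^2 + 1.44*t - 7.63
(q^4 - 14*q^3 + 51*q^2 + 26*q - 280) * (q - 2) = q^5 - 16*q^4 + 79*q^3 - 76*q^2 - 332*q + 560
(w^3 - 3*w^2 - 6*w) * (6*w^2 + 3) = 6*w^5 - 18*w^4 - 33*w^3 - 9*w^2 - 18*w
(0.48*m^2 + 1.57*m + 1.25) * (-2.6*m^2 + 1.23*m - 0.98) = -1.248*m^4 - 3.4916*m^3 - 1.7893*m^2 - 0.00109999999999988*m - 1.225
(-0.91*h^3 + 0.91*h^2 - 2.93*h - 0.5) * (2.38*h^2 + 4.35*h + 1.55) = -2.1658*h^5 - 1.7927*h^4 - 4.4254*h^3 - 12.525*h^2 - 6.7165*h - 0.775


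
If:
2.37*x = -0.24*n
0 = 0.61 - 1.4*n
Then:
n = 0.44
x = -0.04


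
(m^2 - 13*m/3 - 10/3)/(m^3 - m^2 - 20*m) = (m + 2/3)/(m*(m + 4))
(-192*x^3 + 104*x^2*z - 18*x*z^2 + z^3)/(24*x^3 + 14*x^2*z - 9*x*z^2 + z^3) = (-8*x + z)/(x + z)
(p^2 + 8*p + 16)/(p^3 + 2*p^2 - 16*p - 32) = (p + 4)/(p^2 - 2*p - 8)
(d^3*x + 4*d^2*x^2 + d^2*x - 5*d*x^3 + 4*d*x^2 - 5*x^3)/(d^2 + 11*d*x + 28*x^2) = x*(d^3 + 4*d^2*x + d^2 - 5*d*x^2 + 4*d*x - 5*x^2)/(d^2 + 11*d*x + 28*x^2)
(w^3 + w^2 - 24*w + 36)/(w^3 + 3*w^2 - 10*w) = (w^2 + 3*w - 18)/(w*(w + 5))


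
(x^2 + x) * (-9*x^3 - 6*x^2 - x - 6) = -9*x^5 - 15*x^4 - 7*x^3 - 7*x^2 - 6*x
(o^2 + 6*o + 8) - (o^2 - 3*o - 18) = 9*o + 26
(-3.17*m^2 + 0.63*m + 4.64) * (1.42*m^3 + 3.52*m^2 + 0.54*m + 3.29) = -4.5014*m^5 - 10.2638*m^4 + 7.0946*m^3 + 6.2437*m^2 + 4.5783*m + 15.2656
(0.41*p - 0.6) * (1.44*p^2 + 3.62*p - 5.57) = 0.5904*p^3 + 0.6202*p^2 - 4.4557*p + 3.342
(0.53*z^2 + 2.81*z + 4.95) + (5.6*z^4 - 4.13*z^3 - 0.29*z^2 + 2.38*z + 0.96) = 5.6*z^4 - 4.13*z^3 + 0.24*z^2 + 5.19*z + 5.91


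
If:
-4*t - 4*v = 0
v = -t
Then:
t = -v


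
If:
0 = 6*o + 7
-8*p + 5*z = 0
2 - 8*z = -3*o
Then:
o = -7/6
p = -15/128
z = -3/16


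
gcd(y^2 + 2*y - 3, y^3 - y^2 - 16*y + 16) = y - 1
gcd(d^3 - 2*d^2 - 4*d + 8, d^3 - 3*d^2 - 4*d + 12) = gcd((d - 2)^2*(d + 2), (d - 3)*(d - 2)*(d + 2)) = d^2 - 4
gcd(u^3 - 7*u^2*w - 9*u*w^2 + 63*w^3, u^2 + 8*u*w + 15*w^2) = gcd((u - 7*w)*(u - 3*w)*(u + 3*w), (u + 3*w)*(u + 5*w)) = u + 3*w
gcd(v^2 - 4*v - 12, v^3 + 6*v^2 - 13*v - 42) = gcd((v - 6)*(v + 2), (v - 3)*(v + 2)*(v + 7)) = v + 2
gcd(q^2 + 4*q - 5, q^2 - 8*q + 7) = q - 1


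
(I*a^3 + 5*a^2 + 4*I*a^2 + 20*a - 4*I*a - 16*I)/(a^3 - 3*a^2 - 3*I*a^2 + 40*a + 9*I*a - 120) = (I*a^3 + a^2*(5 + 4*I) + 4*a*(5 - I) - 16*I)/(a^3 - 3*a^2*(1 + I) + a*(40 + 9*I) - 120)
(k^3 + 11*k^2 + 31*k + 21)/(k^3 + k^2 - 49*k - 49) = (k + 3)/(k - 7)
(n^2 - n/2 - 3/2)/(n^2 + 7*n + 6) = (n - 3/2)/(n + 6)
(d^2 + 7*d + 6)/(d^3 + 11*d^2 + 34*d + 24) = 1/(d + 4)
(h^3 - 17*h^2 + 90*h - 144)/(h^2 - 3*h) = h - 14 + 48/h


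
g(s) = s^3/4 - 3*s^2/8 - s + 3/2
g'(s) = 3*s^2/4 - 3*s/4 - 1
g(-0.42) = 1.84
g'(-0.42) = -0.55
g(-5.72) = -51.84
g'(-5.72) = 27.83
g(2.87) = 1.45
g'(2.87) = 3.03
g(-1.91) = 0.30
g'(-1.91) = 3.17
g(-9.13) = -210.89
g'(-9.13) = 68.37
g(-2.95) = -5.23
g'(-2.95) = 7.74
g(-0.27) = 1.74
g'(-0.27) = -0.74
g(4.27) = 9.86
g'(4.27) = 9.47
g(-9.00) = -202.12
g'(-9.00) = 66.50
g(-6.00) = -60.00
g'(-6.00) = 30.50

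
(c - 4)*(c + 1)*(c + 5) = c^3 + 2*c^2 - 19*c - 20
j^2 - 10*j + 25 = (j - 5)^2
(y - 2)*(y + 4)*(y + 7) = y^3 + 9*y^2 + 6*y - 56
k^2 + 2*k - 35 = (k - 5)*(k + 7)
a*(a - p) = a^2 - a*p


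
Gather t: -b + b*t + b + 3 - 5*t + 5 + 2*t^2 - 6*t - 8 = 2*t^2 + t*(b - 11)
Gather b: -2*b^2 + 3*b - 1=-2*b^2 + 3*b - 1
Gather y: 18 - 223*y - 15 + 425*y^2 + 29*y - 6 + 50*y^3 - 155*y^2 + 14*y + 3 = 50*y^3 + 270*y^2 - 180*y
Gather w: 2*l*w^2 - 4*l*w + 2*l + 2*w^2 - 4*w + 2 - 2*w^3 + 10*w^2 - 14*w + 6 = 2*l - 2*w^3 + w^2*(2*l + 12) + w*(-4*l - 18) + 8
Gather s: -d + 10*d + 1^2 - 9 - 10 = 9*d - 18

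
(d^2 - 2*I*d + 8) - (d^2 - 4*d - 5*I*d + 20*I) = 4*d + 3*I*d + 8 - 20*I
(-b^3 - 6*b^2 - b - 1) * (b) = -b^4 - 6*b^3 - b^2 - b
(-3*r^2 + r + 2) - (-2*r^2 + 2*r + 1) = -r^2 - r + 1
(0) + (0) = 0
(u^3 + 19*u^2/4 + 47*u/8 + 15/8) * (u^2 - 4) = u^5 + 19*u^4/4 + 15*u^3/8 - 137*u^2/8 - 47*u/2 - 15/2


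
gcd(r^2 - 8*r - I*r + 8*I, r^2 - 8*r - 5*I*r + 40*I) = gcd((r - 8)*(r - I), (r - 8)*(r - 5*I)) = r - 8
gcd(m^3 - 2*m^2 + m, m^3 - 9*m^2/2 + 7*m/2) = m^2 - m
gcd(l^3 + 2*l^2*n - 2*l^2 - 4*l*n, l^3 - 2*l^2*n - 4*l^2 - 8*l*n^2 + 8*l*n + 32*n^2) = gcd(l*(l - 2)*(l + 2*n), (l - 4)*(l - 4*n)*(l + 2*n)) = l + 2*n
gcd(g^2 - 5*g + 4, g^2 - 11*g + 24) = 1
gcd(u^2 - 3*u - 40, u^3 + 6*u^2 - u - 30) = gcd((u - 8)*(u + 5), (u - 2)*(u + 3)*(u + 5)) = u + 5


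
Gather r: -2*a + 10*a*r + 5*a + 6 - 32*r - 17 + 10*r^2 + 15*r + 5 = 3*a + 10*r^2 + r*(10*a - 17) - 6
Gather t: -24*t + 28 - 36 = -24*t - 8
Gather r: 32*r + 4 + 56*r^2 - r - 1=56*r^2 + 31*r + 3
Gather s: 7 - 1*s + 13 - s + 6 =26 - 2*s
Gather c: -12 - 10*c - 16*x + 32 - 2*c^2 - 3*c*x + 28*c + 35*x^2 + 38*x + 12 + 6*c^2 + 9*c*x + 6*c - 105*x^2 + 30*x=4*c^2 + c*(6*x + 24) - 70*x^2 + 52*x + 32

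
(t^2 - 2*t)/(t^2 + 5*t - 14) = t/(t + 7)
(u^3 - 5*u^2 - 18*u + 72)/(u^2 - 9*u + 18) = u + 4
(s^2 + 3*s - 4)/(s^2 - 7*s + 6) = (s + 4)/(s - 6)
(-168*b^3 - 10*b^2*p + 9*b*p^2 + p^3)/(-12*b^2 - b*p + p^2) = (42*b^2 + 13*b*p + p^2)/(3*b + p)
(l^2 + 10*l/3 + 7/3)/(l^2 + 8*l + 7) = (l + 7/3)/(l + 7)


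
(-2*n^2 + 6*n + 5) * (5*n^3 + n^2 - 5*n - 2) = -10*n^5 + 28*n^4 + 41*n^3 - 21*n^2 - 37*n - 10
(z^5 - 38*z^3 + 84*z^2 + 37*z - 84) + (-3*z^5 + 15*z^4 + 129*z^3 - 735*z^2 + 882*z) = -2*z^5 + 15*z^4 + 91*z^3 - 651*z^2 + 919*z - 84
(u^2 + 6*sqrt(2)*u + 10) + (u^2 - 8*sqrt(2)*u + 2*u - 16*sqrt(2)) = 2*u^2 - 2*sqrt(2)*u + 2*u - 16*sqrt(2) + 10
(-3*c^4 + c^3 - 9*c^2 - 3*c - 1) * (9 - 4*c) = 12*c^5 - 31*c^4 + 45*c^3 - 69*c^2 - 23*c - 9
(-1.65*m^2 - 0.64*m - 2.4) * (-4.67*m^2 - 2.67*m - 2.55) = 7.7055*m^4 + 7.3943*m^3 + 17.1243*m^2 + 8.04*m + 6.12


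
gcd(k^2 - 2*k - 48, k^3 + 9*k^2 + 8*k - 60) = k + 6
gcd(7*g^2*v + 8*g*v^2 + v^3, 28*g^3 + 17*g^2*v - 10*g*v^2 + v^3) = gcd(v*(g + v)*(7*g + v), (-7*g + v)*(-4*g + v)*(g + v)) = g + v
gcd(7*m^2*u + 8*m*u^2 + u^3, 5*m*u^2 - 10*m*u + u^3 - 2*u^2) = u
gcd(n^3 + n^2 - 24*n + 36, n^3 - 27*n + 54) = n^2 + 3*n - 18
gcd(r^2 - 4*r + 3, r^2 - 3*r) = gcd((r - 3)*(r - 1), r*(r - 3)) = r - 3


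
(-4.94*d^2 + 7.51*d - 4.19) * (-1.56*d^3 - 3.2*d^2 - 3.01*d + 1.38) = 7.7064*d^5 + 4.0924*d^4 - 2.6262*d^3 - 16.0143*d^2 + 22.9757*d - 5.7822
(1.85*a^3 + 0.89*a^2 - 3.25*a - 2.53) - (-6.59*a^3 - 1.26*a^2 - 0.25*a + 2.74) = 8.44*a^3 + 2.15*a^2 - 3.0*a - 5.27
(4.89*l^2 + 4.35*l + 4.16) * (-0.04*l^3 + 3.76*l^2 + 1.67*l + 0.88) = -0.1956*l^5 + 18.2124*l^4 + 24.3559*l^3 + 27.2093*l^2 + 10.7752*l + 3.6608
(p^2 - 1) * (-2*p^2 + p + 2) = -2*p^4 + p^3 + 4*p^2 - p - 2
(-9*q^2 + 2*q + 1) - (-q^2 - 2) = -8*q^2 + 2*q + 3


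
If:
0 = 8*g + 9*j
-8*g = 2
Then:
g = -1/4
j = 2/9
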